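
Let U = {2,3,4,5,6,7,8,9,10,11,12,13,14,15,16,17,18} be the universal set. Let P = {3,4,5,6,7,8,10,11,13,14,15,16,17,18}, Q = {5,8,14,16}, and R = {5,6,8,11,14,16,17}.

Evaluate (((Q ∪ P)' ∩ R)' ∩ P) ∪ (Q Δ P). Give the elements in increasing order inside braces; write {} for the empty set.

{3,4,5,6,7,8,10,11,13,14,15,16,17,18}

Q ∪ P = {3,4,5,6,7,8,10,11,13,14,15,16,17,18}
(Q ∪ P)' = {2,9,12}
(Q ∪ P)' ∩ R = {}
((Q ∪ P)' ∩ R)' = {2,3,4,5,6,7,8,9,10,11,12,13,14,15,16,17,18}
((Q ∪ P)' ∩ R)' ∩ P = {3,4,5,6,7,8,10,11,13,14,15,16,17,18}
Q Δ P = {3,4,6,7,10,11,13,15,17,18}
(((Q ∪ P)' ∩ R)' ∩ P) ∪ (Q Δ P) = {3,4,5,6,7,8,10,11,13,14,15,16,17,18}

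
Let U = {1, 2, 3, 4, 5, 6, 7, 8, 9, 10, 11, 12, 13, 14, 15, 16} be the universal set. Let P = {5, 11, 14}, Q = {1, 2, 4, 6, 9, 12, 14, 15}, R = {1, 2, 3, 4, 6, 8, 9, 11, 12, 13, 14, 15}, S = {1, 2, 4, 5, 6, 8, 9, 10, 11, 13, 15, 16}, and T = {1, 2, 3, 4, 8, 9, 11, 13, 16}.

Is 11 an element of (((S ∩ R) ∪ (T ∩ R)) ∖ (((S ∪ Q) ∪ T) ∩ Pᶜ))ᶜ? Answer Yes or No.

No

11 ∈ S and 11 ∈ R, so 11 ∈ S ∩ R
11 ∈ T and 11 ∈ R, so 11 ∈ T ∩ R
11 ∈ (S ∩ R) and 11 ∈ (T ∩ R), so 11 ∈ (S ∩ R) ∪ (T ∩ R)
11 ∈ S and 11 ∉ Q, so 11 ∈ S ∪ Q
11 ∈ (S ∪ Q) and 11 ∈ T, so 11 ∈ (S ∪ Q) ∪ T
11 ∈ P, so 11 ∉ Pᶜ
11 ∈ ((S ∪ Q) ∪ T) and 11 ∉ Pᶜ, so 11 ∉ ((S ∪ Q) ∪ T) ∩ Pᶜ
11 ∈ ((S ∩ R) ∪ (T ∩ R)) and 11 ∉ (((S ∪ Q) ∪ T) ∩ Pᶜ), so 11 ∈ ((S ∩ R) ∪ (T ∩ R)) ∖ (((S ∪ Q) ∪ T) ∩ Pᶜ)
11 ∉ (((S ∩ R) ∪ (T ∩ R)) ∖ (((S ∪ Q) ∪ T) ∩ Pᶜ))ᶜ since 11 ∈ (((S ∩ R) ∪ (T ∩ R)) ∖ (((S ∪ Q) ∪ T) ∩ Pᶜ))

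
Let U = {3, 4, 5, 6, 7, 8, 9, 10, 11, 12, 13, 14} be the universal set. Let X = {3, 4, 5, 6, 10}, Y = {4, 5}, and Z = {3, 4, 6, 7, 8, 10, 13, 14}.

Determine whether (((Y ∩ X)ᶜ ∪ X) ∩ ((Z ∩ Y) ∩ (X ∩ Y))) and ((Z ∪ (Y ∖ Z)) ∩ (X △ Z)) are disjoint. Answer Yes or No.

Y ∩ X = {4, 5}
(Y ∩ X)ᶜ = {3, 6, 7, 8, 9, 10, 11, 12, 13, 14}
(Y ∩ X)ᶜ ∪ X = {3, 4, 5, 6, 7, 8, 9, 10, 11, 12, 13, 14}
Z ∩ Y = {4}
X ∩ Y = {4, 5}
(Z ∩ Y) ∩ (X ∩ Y) = {4}
((Y ∩ X)ᶜ ∪ X) ∩ ((Z ∩ Y) ∩ (X ∩ Y)) = {4}
Y ∖ Z = {5}
Z ∪ (Y ∖ Z) = {3, 4, 5, 6, 7, 8, 10, 13, 14}
X △ Z = {5, 7, 8, 13, 14}
(Z ∪ (Y ∖ Z)) ∩ (X △ Z) = {5, 7, 8, 13, 14}
{4} and {5, 7, 8, 13, 14} share no elements.

Yes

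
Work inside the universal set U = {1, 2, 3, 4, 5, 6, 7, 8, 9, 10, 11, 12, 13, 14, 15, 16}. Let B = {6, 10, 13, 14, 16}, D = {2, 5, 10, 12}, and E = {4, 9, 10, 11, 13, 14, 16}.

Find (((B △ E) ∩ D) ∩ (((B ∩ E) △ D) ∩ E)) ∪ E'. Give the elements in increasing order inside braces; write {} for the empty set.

{1, 2, 3, 5, 6, 7, 8, 12, 15}

B △ E = {4, 6, 9, 11}
(B △ E) ∩ D = {}
B ∩ E = {10, 13, 14, 16}
(B ∩ E) △ D = {2, 5, 12, 13, 14, 16}
((B ∩ E) △ D) ∩ E = {13, 14, 16}
((B △ E) ∩ D) ∩ (((B ∩ E) △ D) ∩ E) = {}
E' = {1, 2, 3, 5, 6, 7, 8, 12, 15}
(((B △ E) ∩ D) ∩ (((B ∩ E) △ D) ∩ E)) ∪ E' = {1, 2, 3, 5, 6, 7, 8, 12, 15}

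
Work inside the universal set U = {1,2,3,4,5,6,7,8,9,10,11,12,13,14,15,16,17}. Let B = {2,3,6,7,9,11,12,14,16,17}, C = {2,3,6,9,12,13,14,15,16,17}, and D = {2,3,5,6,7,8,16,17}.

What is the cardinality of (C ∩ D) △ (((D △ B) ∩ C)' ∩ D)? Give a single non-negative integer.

C ∩ D = {2,3,6,16,17}
D △ B = {5,8,9,11,12,14}
(D △ B) ∩ C = {9,12,14}
((D △ B) ∩ C)' = {1,2,3,4,5,6,7,8,10,11,13,15,16,17}
((D △ B) ∩ C)' ∩ D = {2,3,5,6,7,8,16,17}
(C ∩ D) △ (((D △ B) ∩ C)' ∩ D) = {5,7,8}
|(C ∩ D) △ (((D △ B) ∩ C)' ∩ D)| = 3

3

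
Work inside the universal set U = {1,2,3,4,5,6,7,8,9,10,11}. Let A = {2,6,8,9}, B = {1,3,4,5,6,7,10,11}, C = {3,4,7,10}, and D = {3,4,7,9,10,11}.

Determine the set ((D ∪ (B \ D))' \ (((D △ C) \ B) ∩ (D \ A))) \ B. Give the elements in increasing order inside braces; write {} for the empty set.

{2,8}

B \ D = {1,5,6}
D ∪ (B \ D) = {1,3,4,5,6,7,9,10,11}
(D ∪ (B \ D))' = {2,8}
D △ C = {9,11}
(D △ C) \ B = {9}
D \ A = {3,4,7,10,11}
((D △ C) \ B) ∩ (D \ A) = {}
(D ∪ (B \ D))' \ (((D △ C) \ B) ∩ (D \ A)) = {2,8}
((D ∪ (B \ D))' \ (((D △ C) \ B) ∩ (D \ A))) \ B = {2,8}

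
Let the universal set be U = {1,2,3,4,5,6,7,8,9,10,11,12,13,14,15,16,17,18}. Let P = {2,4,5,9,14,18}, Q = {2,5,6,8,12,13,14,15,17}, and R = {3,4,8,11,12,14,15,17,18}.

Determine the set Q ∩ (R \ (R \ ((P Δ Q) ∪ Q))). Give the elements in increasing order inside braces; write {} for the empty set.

{8,12,14,15,17}

P Δ Q = {4,6,8,9,12,13,15,17,18}
(P Δ Q) ∪ Q = {2,4,5,6,8,9,12,13,14,15,17,18}
R \ ((P Δ Q) ∪ Q) = {3,11}
R \ (R \ ((P Δ Q) ∪ Q)) = {4,8,12,14,15,17,18}
Q ∩ (R \ (R \ ((P Δ Q) ∪ Q))) = {8,12,14,15,17}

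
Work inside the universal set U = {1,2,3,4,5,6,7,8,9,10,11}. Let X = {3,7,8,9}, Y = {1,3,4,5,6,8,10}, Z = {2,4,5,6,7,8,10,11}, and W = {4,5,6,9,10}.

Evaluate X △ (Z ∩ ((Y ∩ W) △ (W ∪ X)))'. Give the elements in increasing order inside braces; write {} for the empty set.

{1,2,4,5,6,7,8,10,11}

Y ∩ W = {4,5,6,10}
W ∪ X = {3,4,5,6,7,8,9,10}
(Y ∩ W) △ (W ∪ X) = {3,7,8,9}
Z ∩ ((Y ∩ W) △ (W ∪ X)) = {7,8}
(Z ∩ ((Y ∩ W) △ (W ∪ X)))' = {1,2,3,4,5,6,9,10,11}
X △ (Z ∩ ((Y ∩ W) △ (W ∪ X)))' = {1,2,4,5,6,7,8,10,11}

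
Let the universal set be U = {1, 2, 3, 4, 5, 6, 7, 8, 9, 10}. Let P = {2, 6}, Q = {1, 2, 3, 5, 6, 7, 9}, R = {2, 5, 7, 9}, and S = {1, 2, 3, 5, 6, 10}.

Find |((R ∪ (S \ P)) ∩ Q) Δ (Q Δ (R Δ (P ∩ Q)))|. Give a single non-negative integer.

3

S \ P = {1, 3, 5, 10}
R ∪ (S \ P) = {1, 2, 3, 5, 7, 9, 10}
(R ∪ (S \ P)) ∩ Q = {1, 2, 3, 5, 7, 9}
P ∩ Q = {2, 6}
R Δ (P ∩ Q) = {5, 6, 7, 9}
Q Δ (R Δ (P ∩ Q)) = {1, 2, 3}
((R ∪ (S \ P)) ∩ Q) Δ (Q Δ (R Δ (P ∩ Q))) = {5, 7, 9}
|((R ∪ (S \ P)) ∩ Q) Δ (Q Δ (R Δ (P ∩ Q)))| = 3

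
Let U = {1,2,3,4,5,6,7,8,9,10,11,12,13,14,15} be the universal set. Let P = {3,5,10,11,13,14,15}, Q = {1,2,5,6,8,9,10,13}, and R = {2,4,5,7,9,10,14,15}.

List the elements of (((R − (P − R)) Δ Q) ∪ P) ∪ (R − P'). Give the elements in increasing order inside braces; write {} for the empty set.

P − R = {3,11,13}
R − (P − R) = {2,4,5,7,9,10,14,15}
(R − (P − R)) Δ Q = {1,4,6,7,8,13,14,15}
((R − (P − R)) Δ Q) ∪ P = {1,3,4,5,6,7,8,10,11,13,14,15}
P' = {1,2,4,6,7,8,9,12}
R − P' = {5,10,14,15}
(((R − (P − R)) Δ Q) ∪ P) ∪ (R − P') = {1,3,4,5,6,7,8,10,11,13,14,15}

{1,3,4,5,6,7,8,10,11,13,14,15}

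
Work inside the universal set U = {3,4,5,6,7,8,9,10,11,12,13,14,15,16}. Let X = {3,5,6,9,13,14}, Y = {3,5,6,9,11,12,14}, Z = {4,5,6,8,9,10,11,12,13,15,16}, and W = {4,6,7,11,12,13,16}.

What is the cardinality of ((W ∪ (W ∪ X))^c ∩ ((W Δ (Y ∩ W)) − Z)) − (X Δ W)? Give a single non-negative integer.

W ∪ X = {3,4,5,6,7,9,11,12,13,14,16}
W ∪ (W ∪ X) = {3,4,5,6,7,9,11,12,13,14,16}
(W ∪ (W ∪ X))^c = {8,10,15}
Y ∩ W = {6,11,12}
W Δ (Y ∩ W) = {4,7,13,16}
(W Δ (Y ∩ W)) − Z = {7}
(W ∪ (W ∪ X))^c ∩ ((W Δ (Y ∩ W)) − Z) = {}
X Δ W = {3,4,5,7,9,11,12,14,16}
((W ∪ (W ∪ X))^c ∩ ((W Δ (Y ∩ W)) − Z)) − (X Δ W) = {}
|((W ∪ (W ∪ X))^c ∩ ((W Δ (Y ∩ W)) − Z)) − (X Δ W)| = 0

0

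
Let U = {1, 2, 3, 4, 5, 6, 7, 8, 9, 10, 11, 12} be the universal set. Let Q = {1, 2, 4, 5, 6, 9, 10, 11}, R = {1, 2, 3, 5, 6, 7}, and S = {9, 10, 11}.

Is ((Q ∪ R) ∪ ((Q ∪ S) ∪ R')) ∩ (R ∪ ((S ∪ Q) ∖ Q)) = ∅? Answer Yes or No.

Q ∪ R = {1, 2, 3, 4, 5, 6, 7, 9, 10, 11}
Q ∪ S = {1, 2, 4, 5, 6, 9, 10, 11}
R' = {4, 8, 9, 10, 11, 12}
(Q ∪ S) ∪ R' = {1, 2, 4, 5, 6, 8, 9, 10, 11, 12}
(Q ∪ R) ∪ ((Q ∪ S) ∪ R') = {1, 2, 3, 4, 5, 6, 7, 8, 9, 10, 11, 12}
S ∪ Q = {1, 2, 4, 5, 6, 9, 10, 11}
(S ∪ Q) ∖ Q = {}
R ∪ ((S ∪ Q) ∖ Q) = {1, 2, 3, 5, 6, 7}
1 lies in both, so they are not disjoint.

No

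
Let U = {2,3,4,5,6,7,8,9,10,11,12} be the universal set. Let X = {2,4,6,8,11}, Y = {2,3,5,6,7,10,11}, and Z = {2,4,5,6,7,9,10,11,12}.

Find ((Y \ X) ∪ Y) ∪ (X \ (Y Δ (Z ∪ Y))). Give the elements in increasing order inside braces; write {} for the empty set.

Y \ X = {3,5,7,10}
(Y \ X) ∪ Y = {2,3,5,6,7,10,11}
Z ∪ Y = {2,3,4,5,6,7,9,10,11,12}
Y Δ (Z ∪ Y) = {4,9,12}
X \ (Y Δ (Z ∪ Y)) = {2,6,8,11}
((Y \ X) ∪ Y) ∪ (X \ (Y Δ (Z ∪ Y))) = {2,3,5,6,7,8,10,11}

{2,3,5,6,7,8,10,11}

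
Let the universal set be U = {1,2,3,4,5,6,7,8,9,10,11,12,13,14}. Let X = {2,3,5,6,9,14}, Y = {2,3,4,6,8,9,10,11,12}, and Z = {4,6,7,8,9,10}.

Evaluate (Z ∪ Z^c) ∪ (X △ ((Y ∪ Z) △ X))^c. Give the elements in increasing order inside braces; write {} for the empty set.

{1,2,3,4,5,6,7,8,9,10,11,12,13,14}

Z^c = {1,2,3,5,11,12,13,14}
Z ∪ Z^c = {1,2,3,4,5,6,7,8,9,10,11,12,13,14}
Y ∪ Z = {2,3,4,6,7,8,9,10,11,12}
(Y ∪ Z) △ X = {4,5,7,8,10,11,12,14}
X △ ((Y ∪ Z) △ X) = {2,3,4,6,7,8,9,10,11,12}
(X △ ((Y ∪ Z) △ X))^c = {1,5,13,14}
(Z ∪ Z^c) ∪ (X △ ((Y ∪ Z) △ X))^c = {1,2,3,4,5,6,7,8,9,10,11,12,13,14}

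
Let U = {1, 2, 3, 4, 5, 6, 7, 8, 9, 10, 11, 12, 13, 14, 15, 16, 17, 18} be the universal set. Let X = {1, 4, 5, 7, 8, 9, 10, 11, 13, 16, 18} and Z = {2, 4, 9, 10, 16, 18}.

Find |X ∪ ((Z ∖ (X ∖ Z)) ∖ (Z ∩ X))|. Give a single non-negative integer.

12

X ∖ Z = {1, 5, 7, 8, 11, 13}
Z ∖ (X ∖ Z) = {2, 4, 9, 10, 16, 18}
Z ∩ X = {4, 9, 10, 16, 18}
(Z ∖ (X ∖ Z)) ∖ (Z ∩ X) = {2}
X ∪ ((Z ∖ (X ∖ Z)) ∖ (Z ∩ X)) = {1, 2, 4, 5, 7, 8, 9, 10, 11, 13, 16, 18}
|X ∪ ((Z ∖ (X ∖ Z)) ∖ (Z ∩ X))| = 12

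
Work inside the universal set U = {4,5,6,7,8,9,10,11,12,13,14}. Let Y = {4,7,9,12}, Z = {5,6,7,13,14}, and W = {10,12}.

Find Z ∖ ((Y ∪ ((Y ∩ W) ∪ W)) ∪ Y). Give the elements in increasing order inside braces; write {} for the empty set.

{5,6,13,14}

Y ∩ W = {12}
(Y ∩ W) ∪ W = {10,12}
Y ∪ ((Y ∩ W) ∪ W) = {4,7,9,10,12}
(Y ∪ ((Y ∩ W) ∪ W)) ∪ Y = {4,7,9,10,12}
Z ∖ ((Y ∪ ((Y ∩ W) ∪ W)) ∪ Y) = {5,6,13,14}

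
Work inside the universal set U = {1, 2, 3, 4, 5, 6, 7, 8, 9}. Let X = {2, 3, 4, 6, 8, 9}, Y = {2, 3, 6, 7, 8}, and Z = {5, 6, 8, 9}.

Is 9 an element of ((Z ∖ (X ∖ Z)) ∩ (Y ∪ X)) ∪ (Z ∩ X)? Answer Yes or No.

Yes

9 ∈ X and 9 ∈ Z, so 9 ∉ X ∖ Z
9 ∈ Z and 9 ∉ (X ∖ Z), so 9 ∈ Z ∖ (X ∖ Z)
9 ∉ Y and 9 ∈ X, so 9 ∈ Y ∪ X
9 ∈ (Z ∖ (X ∖ Z)) and 9 ∈ (Y ∪ X), so 9 ∈ (Z ∖ (X ∖ Z)) ∩ (Y ∪ X)
9 ∈ Z and 9 ∈ X, so 9 ∈ Z ∩ X
9 ∈ ((Z ∖ (X ∖ Z)) ∩ (Y ∪ X)) and 9 ∈ (Z ∩ X), so 9 ∈ ((Z ∖ (X ∖ Z)) ∩ (Y ∪ X)) ∪ (Z ∩ X)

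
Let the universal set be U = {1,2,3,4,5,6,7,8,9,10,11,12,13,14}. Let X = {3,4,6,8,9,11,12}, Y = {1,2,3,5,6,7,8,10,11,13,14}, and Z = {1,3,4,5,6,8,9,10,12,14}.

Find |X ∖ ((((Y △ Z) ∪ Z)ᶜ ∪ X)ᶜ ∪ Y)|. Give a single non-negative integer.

3

Y △ Z = {2,4,7,9,11,12,13}
(Y △ Z) ∪ Z = {1,2,3,4,5,6,7,8,9,10,11,12,13,14}
((Y △ Z) ∪ Z)ᶜ = {}
((Y △ Z) ∪ Z)ᶜ ∪ X = {3,4,6,8,9,11,12}
(((Y △ Z) ∪ Z)ᶜ ∪ X)ᶜ = {1,2,5,7,10,13,14}
(((Y △ Z) ∪ Z)ᶜ ∪ X)ᶜ ∪ Y = {1,2,3,5,6,7,8,10,11,13,14}
X ∖ ((((Y △ Z) ∪ Z)ᶜ ∪ X)ᶜ ∪ Y) = {4,9,12}
|X ∖ ((((Y △ Z) ∪ Z)ᶜ ∪ X)ᶜ ∪ Y)| = 3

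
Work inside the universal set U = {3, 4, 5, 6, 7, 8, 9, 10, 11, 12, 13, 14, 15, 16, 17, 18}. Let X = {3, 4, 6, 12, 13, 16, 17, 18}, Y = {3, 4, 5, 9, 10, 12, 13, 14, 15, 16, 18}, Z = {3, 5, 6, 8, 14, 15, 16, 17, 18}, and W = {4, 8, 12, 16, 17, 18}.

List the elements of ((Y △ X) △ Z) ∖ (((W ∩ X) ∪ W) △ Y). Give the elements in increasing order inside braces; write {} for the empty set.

{16, 18}

Y △ X = {5, 6, 9, 10, 14, 15, 17}
(Y △ X) △ Z = {3, 8, 9, 10, 16, 18}
W ∩ X = {4, 12, 16, 17, 18}
(W ∩ X) ∪ W = {4, 8, 12, 16, 17, 18}
((W ∩ X) ∪ W) △ Y = {3, 5, 8, 9, 10, 13, 14, 15, 17}
((Y △ X) △ Z) ∖ (((W ∩ X) ∪ W) △ Y) = {16, 18}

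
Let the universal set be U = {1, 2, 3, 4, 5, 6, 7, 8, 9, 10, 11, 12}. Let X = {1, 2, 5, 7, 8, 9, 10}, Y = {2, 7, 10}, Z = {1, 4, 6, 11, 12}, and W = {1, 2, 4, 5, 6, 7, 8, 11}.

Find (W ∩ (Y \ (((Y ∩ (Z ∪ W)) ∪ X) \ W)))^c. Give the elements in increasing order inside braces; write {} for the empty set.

Z ∪ W = {1, 2, 4, 5, 6, 7, 8, 11, 12}
Y ∩ (Z ∪ W) = {2, 7}
(Y ∩ (Z ∪ W)) ∪ X = {1, 2, 5, 7, 8, 9, 10}
((Y ∩ (Z ∪ W)) ∪ X) \ W = {9, 10}
Y \ (((Y ∩ (Z ∪ W)) ∪ X) \ W) = {2, 7}
W ∩ (Y \ (((Y ∩ (Z ∪ W)) ∪ X) \ W)) = {2, 7}
(W ∩ (Y \ (((Y ∩ (Z ∪ W)) ∪ X) \ W)))^c = {1, 3, 4, 5, 6, 8, 9, 10, 11, 12}

{1, 3, 4, 5, 6, 8, 9, 10, 11, 12}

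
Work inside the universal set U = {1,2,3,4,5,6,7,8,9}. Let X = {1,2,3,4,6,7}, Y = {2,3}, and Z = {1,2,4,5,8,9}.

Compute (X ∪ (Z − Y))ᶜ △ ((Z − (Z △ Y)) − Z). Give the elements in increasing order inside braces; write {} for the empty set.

{}

Z − Y = {1,4,5,8,9}
X ∪ (Z − Y) = {1,2,3,4,5,6,7,8,9}
(X ∪ (Z − Y))ᶜ = {}
Z △ Y = {1,3,4,5,8,9}
Z − (Z △ Y) = {2}
(Z − (Z △ Y)) − Z = {}
(X ∪ (Z − Y))ᶜ △ ((Z − (Z △ Y)) − Z) = {}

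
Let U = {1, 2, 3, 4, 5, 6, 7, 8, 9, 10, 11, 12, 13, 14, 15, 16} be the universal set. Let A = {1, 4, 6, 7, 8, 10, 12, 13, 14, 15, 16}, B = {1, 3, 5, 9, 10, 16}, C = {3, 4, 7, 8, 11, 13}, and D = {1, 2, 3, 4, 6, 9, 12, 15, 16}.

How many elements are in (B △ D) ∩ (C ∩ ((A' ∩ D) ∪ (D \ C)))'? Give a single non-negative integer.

B △ D = {2, 4, 5, 6, 10, 12, 15}
A' = {2, 3, 5, 9, 11}
A' ∩ D = {2, 3, 9}
D \ C = {1, 2, 6, 9, 12, 15, 16}
(A' ∩ D) ∪ (D \ C) = {1, 2, 3, 6, 9, 12, 15, 16}
C ∩ ((A' ∩ D) ∪ (D \ C)) = {3}
(C ∩ ((A' ∩ D) ∪ (D \ C)))' = {1, 2, 4, 5, 6, 7, 8, 9, 10, 11, 12, 13, 14, 15, 16}
(B △ D) ∩ (C ∩ ((A' ∩ D) ∪ (D \ C)))' = {2, 4, 5, 6, 10, 12, 15}
|(B △ D) ∩ (C ∩ ((A' ∩ D) ∪ (D \ C)))'| = 7

7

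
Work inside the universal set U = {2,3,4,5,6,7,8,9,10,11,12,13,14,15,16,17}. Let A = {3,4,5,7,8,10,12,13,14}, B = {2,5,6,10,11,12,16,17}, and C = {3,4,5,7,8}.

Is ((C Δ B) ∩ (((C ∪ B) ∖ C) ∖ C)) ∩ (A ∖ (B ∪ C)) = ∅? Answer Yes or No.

Yes

C Δ B = {2,3,4,6,7,8,10,11,12,16,17}
C ∪ B = {2,3,4,5,6,7,8,10,11,12,16,17}
(C ∪ B) ∖ C = {2,6,10,11,12,16,17}
((C ∪ B) ∖ C) ∖ C = {2,6,10,11,12,16,17}
(C Δ B) ∩ (((C ∪ B) ∖ C) ∖ C) = {2,6,10,11,12,16,17}
B ∪ C = {2,3,4,5,6,7,8,10,11,12,16,17}
A ∖ (B ∪ C) = {13,14}
{2,6,10,11,12,16,17} and {13,14} share no elements.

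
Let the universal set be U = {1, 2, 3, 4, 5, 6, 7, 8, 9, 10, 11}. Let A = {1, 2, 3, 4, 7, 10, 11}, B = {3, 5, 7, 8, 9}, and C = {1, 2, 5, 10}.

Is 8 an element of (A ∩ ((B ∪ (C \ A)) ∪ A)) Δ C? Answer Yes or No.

No

8 ∉ C and 8 ∉ A, so 8 ∉ C \ A
8 ∈ B and 8 ∉ (C \ A), so 8 ∈ B ∪ (C \ A)
8 ∈ (B ∪ (C \ A)) and 8 ∉ A, so 8 ∈ (B ∪ (C \ A)) ∪ A
8 ∉ A and 8 ∈ ((B ∪ (C \ A)) ∪ A), so 8 ∉ A ∩ ((B ∪ (C \ A)) ∪ A)
8 ∉ (A ∩ ((B ∪ (C \ A)) ∪ A)) and 8 ∉ C, so 8 ∉ (A ∩ ((B ∪ (C \ A)) ∪ A)) Δ C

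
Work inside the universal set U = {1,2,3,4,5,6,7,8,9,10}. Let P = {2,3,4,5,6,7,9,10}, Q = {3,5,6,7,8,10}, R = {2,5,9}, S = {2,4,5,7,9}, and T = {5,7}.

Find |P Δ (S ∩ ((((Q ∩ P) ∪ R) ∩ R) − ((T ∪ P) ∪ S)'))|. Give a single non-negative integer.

Q ∩ P = {3,5,6,7,10}
(Q ∩ P) ∪ R = {2,3,5,6,7,9,10}
((Q ∩ P) ∪ R) ∩ R = {2,5,9}
T ∪ P = {2,3,4,5,6,7,9,10}
(T ∪ P) ∪ S = {2,3,4,5,6,7,9,10}
((T ∪ P) ∪ S)' = {1,8}
(((Q ∩ P) ∪ R) ∩ R) − ((T ∪ P) ∪ S)' = {2,5,9}
S ∩ ((((Q ∩ P) ∪ R) ∩ R) − ((T ∪ P) ∪ S)') = {2,5,9}
P Δ (S ∩ ((((Q ∩ P) ∪ R) ∩ R) − ((T ∪ P) ∪ S)')) = {3,4,6,7,10}
|P Δ (S ∩ ((((Q ∩ P) ∪ R) ∩ R) − ((T ∪ P) ∪ S)'))| = 5

5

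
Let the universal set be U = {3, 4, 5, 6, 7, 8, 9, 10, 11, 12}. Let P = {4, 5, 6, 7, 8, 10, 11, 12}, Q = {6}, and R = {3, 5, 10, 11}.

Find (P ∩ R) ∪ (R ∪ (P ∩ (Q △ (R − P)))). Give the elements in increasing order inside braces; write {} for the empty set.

P ∩ R = {5, 10, 11}
R − P = {3}
Q △ (R − P) = {3, 6}
P ∩ (Q △ (R − P)) = {6}
R ∪ (P ∩ (Q △ (R − P))) = {3, 5, 6, 10, 11}
(P ∩ R) ∪ (R ∪ (P ∩ (Q △ (R − P)))) = {3, 5, 6, 10, 11}

{3, 5, 6, 10, 11}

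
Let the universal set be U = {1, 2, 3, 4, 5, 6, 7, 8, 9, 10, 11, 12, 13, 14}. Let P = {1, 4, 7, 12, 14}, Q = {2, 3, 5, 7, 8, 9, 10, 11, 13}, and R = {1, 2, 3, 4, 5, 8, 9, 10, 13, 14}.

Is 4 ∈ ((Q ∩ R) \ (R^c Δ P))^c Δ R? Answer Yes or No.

No

4 ∉ Q and 4 ∈ R, so 4 ∉ Q ∩ R
4 ∈ R, so 4 ∉ R^c
4 ∉ R^c and 4 ∈ P, so 4 ∈ R^c Δ P
4 ∉ (Q ∩ R) and 4 ∈ (R^c Δ P), so 4 ∉ (Q ∩ R) \ (R^c Δ P)
4 ∈ ((Q ∩ R) \ (R^c Δ P))^c since 4 ∉ ((Q ∩ R) \ (R^c Δ P))
4 ∈ ((Q ∩ R) \ (R^c Δ P))^c and 4 ∈ R, so 4 ∉ ((Q ∩ R) \ (R^c Δ P))^c Δ R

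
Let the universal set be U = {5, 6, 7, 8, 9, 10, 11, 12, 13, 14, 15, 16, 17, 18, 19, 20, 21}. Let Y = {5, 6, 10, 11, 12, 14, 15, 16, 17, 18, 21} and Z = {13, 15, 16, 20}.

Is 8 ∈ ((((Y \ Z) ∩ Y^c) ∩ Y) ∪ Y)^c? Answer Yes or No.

Yes

8 ∉ Y and 8 ∉ Z, so 8 ∉ Y \ Z
8 ∉ Y, so 8 ∈ Y^c
8 ∉ (Y \ Z) and 8 ∈ Y^c, so 8 ∉ (Y \ Z) ∩ Y^c
8 ∉ ((Y \ Z) ∩ Y^c) and 8 ∉ Y, so 8 ∉ ((Y \ Z) ∩ Y^c) ∩ Y
8 ∉ (((Y \ Z) ∩ Y^c) ∩ Y) and 8 ∉ Y, so 8 ∉ (((Y \ Z) ∩ Y^c) ∩ Y) ∪ Y
8 ∈ ((((Y \ Z) ∩ Y^c) ∩ Y) ∪ Y)^c since 8 ∉ ((((Y \ Z) ∩ Y^c) ∩ Y) ∪ Y)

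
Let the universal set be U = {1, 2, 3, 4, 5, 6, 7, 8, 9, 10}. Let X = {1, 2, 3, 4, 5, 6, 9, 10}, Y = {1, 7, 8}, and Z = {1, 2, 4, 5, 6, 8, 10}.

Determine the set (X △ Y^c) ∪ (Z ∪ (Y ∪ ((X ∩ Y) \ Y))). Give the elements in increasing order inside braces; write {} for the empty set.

{1, 2, 4, 5, 6, 7, 8, 10}

Y^c = {2, 3, 4, 5, 6, 9, 10}
X △ Y^c = {1}
X ∩ Y = {1}
(X ∩ Y) \ Y = {}
Y ∪ ((X ∩ Y) \ Y) = {1, 7, 8}
Z ∪ (Y ∪ ((X ∩ Y) \ Y)) = {1, 2, 4, 5, 6, 7, 8, 10}
(X △ Y^c) ∪ (Z ∪ (Y ∪ ((X ∩ Y) \ Y))) = {1, 2, 4, 5, 6, 7, 8, 10}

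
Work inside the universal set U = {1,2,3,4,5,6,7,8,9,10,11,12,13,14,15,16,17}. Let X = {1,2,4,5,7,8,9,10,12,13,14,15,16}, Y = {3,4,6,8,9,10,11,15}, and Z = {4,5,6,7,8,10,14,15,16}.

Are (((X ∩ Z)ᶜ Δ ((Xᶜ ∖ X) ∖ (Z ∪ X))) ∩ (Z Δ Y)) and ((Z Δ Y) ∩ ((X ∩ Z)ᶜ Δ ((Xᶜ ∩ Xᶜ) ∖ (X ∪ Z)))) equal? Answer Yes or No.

Yes

X ∩ Z = {4,5,7,8,10,14,15,16}
(X ∩ Z)ᶜ = {1,2,3,6,9,11,12,13,17}
Xᶜ = {3,6,11,17}
Xᶜ ∖ X = {3,6,11,17}
Z ∪ X = {1,2,4,5,6,7,8,9,10,12,13,14,15,16}
(Xᶜ ∖ X) ∖ (Z ∪ X) = {3,11,17}
(X ∩ Z)ᶜ Δ ((Xᶜ ∖ X) ∖ (Z ∪ X)) = {1,2,6,9,12,13}
Z Δ Y = {3,5,7,9,11,14,16}
((X ∩ Z)ᶜ Δ ((Xᶜ ∖ X) ∖ (Z ∪ X))) ∩ (Z Δ Y) = {9}
Xᶜ ∩ Xᶜ = {3,6,11,17}
X ∪ Z = {1,2,4,5,6,7,8,9,10,12,13,14,15,16}
(Xᶜ ∩ Xᶜ) ∖ (X ∪ Z) = {3,11,17}
(X ∩ Z)ᶜ Δ ((Xᶜ ∩ Xᶜ) ∖ (X ∪ Z)) = {1,2,6,9,12,13}
(Z Δ Y) ∩ ((X ∩ Z)ᶜ Δ ((Xᶜ ∩ Xᶜ) ∖ (X ∪ Z))) = {9}
Both equal {9}, so ((X ∩ Z)ᶜ Δ ((Xᶜ ∖ X) ∖ (Z ∪ X))) ∩ (Z Δ Y) = (Z Δ Y) ∩ ((X ∩ Z)ᶜ Δ ((Xᶜ ∩ Xᶜ) ∖ (X ∪ Z))).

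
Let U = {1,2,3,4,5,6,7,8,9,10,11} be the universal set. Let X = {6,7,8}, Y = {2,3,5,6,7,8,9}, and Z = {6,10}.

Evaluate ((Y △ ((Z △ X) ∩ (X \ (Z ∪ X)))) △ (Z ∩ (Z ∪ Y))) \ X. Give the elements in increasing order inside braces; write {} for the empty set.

Z △ X = {7,8,10}
Z ∪ X = {6,7,8,10}
X \ (Z ∪ X) = {}
(Z △ X) ∩ (X \ (Z ∪ X)) = {}
Y △ ((Z △ X) ∩ (X \ (Z ∪ X))) = {2,3,5,6,7,8,9}
Z ∪ Y = {2,3,5,6,7,8,9,10}
Z ∩ (Z ∪ Y) = {6,10}
(Y △ ((Z △ X) ∩ (X \ (Z ∪ X)))) △ (Z ∩ (Z ∪ Y)) = {2,3,5,7,8,9,10}
((Y △ ((Z △ X) ∩ (X \ (Z ∪ X)))) △ (Z ∩ (Z ∪ Y))) \ X = {2,3,5,9,10}

{2,3,5,9,10}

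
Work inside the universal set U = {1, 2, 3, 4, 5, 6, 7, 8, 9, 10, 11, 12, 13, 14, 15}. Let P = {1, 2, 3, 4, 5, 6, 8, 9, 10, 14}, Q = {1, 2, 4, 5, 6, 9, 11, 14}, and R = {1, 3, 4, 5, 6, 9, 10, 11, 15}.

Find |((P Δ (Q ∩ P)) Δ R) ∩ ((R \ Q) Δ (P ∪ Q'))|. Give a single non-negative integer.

6

Q ∩ P = {1, 2, 4, 5, 6, 9, 14}
P Δ (Q ∩ P) = {3, 8, 10}
(P Δ (Q ∩ P)) Δ R = {1, 4, 5, 6, 8, 9, 11, 15}
R \ Q = {3, 10, 15}
Q' = {3, 7, 8, 10, 12, 13, 15}
P ∪ Q' = {1, 2, 3, 4, 5, 6, 7, 8, 9, 10, 12, 13, 14, 15}
(R \ Q) Δ (P ∪ Q') = {1, 2, 4, 5, 6, 7, 8, 9, 12, 13, 14}
((P Δ (Q ∩ P)) Δ R) ∩ ((R \ Q) Δ (P ∪ Q')) = {1, 4, 5, 6, 8, 9}
|((P Δ (Q ∩ P)) Δ R) ∩ ((R \ Q) Δ (P ∪ Q'))| = 6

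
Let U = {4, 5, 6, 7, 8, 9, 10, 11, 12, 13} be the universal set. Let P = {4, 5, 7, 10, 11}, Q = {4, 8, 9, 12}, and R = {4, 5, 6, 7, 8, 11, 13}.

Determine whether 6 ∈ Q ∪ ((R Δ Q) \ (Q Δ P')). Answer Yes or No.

6 ∈ R and 6 ∉ Q, so 6 ∈ R Δ Q
6 ∉ P, so 6 ∈ P'
6 ∉ Q and 6 ∈ P', so 6 ∈ Q Δ P'
6 ∈ (R Δ Q) and 6 ∈ (Q Δ P'), so 6 ∉ (R Δ Q) \ (Q Δ P')
6 ∉ Q and 6 ∉ ((R Δ Q) \ (Q Δ P')), so 6 ∉ Q ∪ ((R Δ Q) \ (Q Δ P'))

No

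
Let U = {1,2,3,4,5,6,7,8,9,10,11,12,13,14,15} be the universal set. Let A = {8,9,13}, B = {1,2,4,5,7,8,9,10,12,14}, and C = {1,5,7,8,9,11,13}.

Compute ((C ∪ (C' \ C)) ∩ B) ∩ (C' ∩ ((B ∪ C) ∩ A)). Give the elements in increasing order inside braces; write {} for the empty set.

{}

C' = {2,3,4,6,10,12,14,15}
C' \ C = {2,3,4,6,10,12,14,15}
C ∪ (C' \ C) = {1,2,3,4,5,6,7,8,9,10,11,12,13,14,15}
(C ∪ (C' \ C)) ∩ B = {1,2,4,5,7,8,9,10,12,14}
B ∪ C = {1,2,4,5,7,8,9,10,11,12,13,14}
(B ∪ C) ∩ A = {8,9,13}
C' ∩ ((B ∪ C) ∩ A) = {}
((C ∪ (C' \ C)) ∩ B) ∩ (C' ∩ ((B ∪ C) ∩ A)) = {}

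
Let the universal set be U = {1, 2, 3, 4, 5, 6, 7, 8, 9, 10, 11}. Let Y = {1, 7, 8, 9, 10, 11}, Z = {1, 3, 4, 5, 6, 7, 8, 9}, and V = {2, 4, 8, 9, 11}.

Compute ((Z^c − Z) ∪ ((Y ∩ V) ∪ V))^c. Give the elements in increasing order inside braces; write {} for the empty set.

Z^c = {2, 10, 11}
Z^c − Z = {2, 10, 11}
Y ∩ V = {8, 9, 11}
(Y ∩ V) ∪ V = {2, 4, 8, 9, 11}
(Z^c − Z) ∪ ((Y ∩ V) ∪ V) = {2, 4, 8, 9, 10, 11}
((Z^c − Z) ∪ ((Y ∩ V) ∪ V))^c = {1, 3, 5, 6, 7}

{1, 3, 5, 6, 7}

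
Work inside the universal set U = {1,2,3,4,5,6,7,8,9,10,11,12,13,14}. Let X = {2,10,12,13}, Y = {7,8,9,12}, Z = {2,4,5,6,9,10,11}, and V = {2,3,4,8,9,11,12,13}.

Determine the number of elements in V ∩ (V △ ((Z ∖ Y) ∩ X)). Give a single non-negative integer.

7

Z ∖ Y = {2,4,5,6,10,11}
(Z ∖ Y) ∩ X = {2,10}
V △ ((Z ∖ Y) ∩ X) = {3,4,8,9,10,11,12,13}
V ∩ (V △ ((Z ∖ Y) ∩ X)) = {3,4,8,9,11,12,13}
|V ∩ (V △ ((Z ∖ Y) ∩ X))| = 7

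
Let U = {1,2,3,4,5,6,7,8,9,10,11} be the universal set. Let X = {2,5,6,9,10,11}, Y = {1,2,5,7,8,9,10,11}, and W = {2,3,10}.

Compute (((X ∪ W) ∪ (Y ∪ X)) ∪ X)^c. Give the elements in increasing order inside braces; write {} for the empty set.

{4}

X ∪ W = {2,3,5,6,9,10,11}
Y ∪ X = {1,2,5,6,7,8,9,10,11}
(X ∪ W) ∪ (Y ∪ X) = {1,2,3,5,6,7,8,9,10,11}
((X ∪ W) ∪ (Y ∪ X)) ∪ X = {1,2,3,5,6,7,8,9,10,11}
(((X ∪ W) ∪ (Y ∪ X)) ∪ X)^c = {4}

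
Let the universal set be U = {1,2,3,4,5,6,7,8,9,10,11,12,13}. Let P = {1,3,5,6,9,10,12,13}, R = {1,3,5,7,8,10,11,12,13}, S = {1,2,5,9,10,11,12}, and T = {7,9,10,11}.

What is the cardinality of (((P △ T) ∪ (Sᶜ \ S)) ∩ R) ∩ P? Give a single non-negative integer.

5

P △ T = {1,3,5,6,7,11,12,13}
Sᶜ = {3,4,6,7,8,13}
Sᶜ \ S = {3,4,6,7,8,13}
(P △ T) ∪ (Sᶜ \ S) = {1,3,4,5,6,7,8,11,12,13}
((P △ T) ∪ (Sᶜ \ S)) ∩ R = {1,3,5,7,8,11,12,13}
(((P △ T) ∪ (Sᶜ \ S)) ∩ R) ∩ P = {1,3,5,12,13}
|(((P △ T) ∪ (Sᶜ \ S)) ∩ R) ∩ P| = 5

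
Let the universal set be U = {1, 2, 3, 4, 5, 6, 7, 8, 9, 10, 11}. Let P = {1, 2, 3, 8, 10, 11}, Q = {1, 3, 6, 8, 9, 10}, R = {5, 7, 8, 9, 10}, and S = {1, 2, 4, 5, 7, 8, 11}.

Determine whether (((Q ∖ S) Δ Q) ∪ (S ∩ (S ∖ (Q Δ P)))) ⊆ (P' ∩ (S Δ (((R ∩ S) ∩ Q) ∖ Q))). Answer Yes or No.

No

Q ∖ S = {3, 6, 9, 10}
(Q ∖ S) Δ Q = {1, 8}
Q Δ P = {2, 6, 9, 11}
S ∖ (Q Δ P) = {1, 4, 5, 7, 8}
S ∩ (S ∖ (Q Δ P)) = {1, 4, 5, 7, 8}
((Q ∖ S) Δ Q) ∪ (S ∩ (S ∖ (Q Δ P))) = {1, 4, 5, 7, 8}
P' = {4, 5, 6, 7, 9}
R ∩ S = {5, 7, 8}
(R ∩ S) ∩ Q = {8}
((R ∩ S) ∩ Q) ∖ Q = {}
S Δ (((R ∩ S) ∩ Q) ∖ Q) = {1, 2, 4, 5, 7, 8, 11}
P' ∩ (S Δ (((R ∩ S) ∩ Q) ∖ Q)) = {4, 5, 7}
1 ∈ ((Q ∖ S) Δ Q) ∪ (S ∩ (S ∖ (Q Δ P))) but 1 ∉ P' ∩ (S Δ (((R ∩ S) ∩ Q) ∖ Q)), so the inclusion fails.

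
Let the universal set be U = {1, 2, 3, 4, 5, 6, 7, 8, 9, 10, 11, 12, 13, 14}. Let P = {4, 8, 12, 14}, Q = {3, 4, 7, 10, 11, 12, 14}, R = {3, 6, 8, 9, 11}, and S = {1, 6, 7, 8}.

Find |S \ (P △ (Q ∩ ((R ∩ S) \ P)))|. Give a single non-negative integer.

R ∩ S = {6, 8}
(R ∩ S) \ P = {6}
Q ∩ ((R ∩ S) \ P) = {}
P △ (Q ∩ ((R ∩ S) \ P)) = {4, 8, 12, 14}
S \ (P △ (Q ∩ ((R ∩ S) \ P))) = {1, 6, 7}
|S \ (P △ (Q ∩ ((R ∩ S) \ P)))| = 3

3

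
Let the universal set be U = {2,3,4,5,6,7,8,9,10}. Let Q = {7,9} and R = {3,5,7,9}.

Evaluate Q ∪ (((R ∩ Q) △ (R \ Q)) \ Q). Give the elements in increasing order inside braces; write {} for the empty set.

R ∩ Q = {7,9}
R \ Q = {3,5}
(R ∩ Q) △ (R \ Q) = {3,5,7,9}
((R ∩ Q) △ (R \ Q)) \ Q = {3,5}
Q ∪ (((R ∩ Q) △ (R \ Q)) \ Q) = {3,5,7,9}

{3,5,7,9}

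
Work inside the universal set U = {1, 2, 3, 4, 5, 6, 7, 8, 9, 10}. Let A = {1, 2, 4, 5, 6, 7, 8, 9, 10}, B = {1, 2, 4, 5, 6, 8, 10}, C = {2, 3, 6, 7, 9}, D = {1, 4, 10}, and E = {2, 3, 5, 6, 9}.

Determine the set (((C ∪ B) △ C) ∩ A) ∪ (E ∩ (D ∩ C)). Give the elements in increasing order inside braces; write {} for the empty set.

{1, 4, 5, 8, 10}

C ∪ B = {1, 2, 3, 4, 5, 6, 7, 8, 9, 10}
(C ∪ B) △ C = {1, 4, 5, 8, 10}
((C ∪ B) △ C) ∩ A = {1, 4, 5, 8, 10}
D ∩ C = {}
E ∩ (D ∩ C) = {}
(((C ∪ B) △ C) ∩ A) ∪ (E ∩ (D ∩ C)) = {1, 4, 5, 8, 10}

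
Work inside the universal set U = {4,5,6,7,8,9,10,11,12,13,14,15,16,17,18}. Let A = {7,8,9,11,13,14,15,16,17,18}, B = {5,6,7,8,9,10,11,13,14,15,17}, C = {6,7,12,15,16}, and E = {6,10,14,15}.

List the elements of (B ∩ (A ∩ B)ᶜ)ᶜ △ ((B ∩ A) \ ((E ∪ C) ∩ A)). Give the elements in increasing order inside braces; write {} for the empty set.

{4,7,12,14,15,16,18}

A ∩ B = {7,8,9,11,13,14,15,17}
(A ∩ B)ᶜ = {4,5,6,10,12,16,18}
B ∩ (A ∩ B)ᶜ = {5,6,10}
(B ∩ (A ∩ B)ᶜ)ᶜ = {4,7,8,9,11,12,13,14,15,16,17,18}
B ∩ A = {7,8,9,11,13,14,15,17}
E ∪ C = {6,7,10,12,14,15,16}
(E ∪ C) ∩ A = {7,14,15,16}
(B ∩ A) \ ((E ∪ C) ∩ A) = {8,9,11,13,17}
(B ∩ (A ∩ B)ᶜ)ᶜ △ ((B ∩ A) \ ((E ∪ C) ∩ A)) = {4,7,12,14,15,16,18}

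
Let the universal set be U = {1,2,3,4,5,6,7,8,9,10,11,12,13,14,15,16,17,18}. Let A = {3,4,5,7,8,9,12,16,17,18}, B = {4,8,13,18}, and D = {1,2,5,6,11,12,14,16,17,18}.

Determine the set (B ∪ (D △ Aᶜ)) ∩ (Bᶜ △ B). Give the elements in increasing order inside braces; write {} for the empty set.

Aᶜ = {1,2,6,10,11,13,14,15}
D △ Aᶜ = {5,10,12,13,15,16,17,18}
B ∪ (D △ Aᶜ) = {4,5,8,10,12,13,15,16,17,18}
Bᶜ = {1,2,3,5,6,7,9,10,11,12,14,15,16,17}
Bᶜ △ B = {1,2,3,4,5,6,7,8,9,10,11,12,13,14,15,16,17,18}
(B ∪ (D △ Aᶜ)) ∩ (Bᶜ △ B) = {4,5,8,10,12,13,15,16,17,18}

{4,5,8,10,12,13,15,16,17,18}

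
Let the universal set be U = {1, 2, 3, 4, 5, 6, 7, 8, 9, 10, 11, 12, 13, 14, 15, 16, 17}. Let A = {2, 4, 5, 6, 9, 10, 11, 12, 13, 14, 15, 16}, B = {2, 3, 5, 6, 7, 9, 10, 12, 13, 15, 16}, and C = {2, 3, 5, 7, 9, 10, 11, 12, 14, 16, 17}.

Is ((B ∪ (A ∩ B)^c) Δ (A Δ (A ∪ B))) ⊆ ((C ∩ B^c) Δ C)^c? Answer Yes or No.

No

A ∩ B = {2, 5, 6, 9, 10, 12, 13, 15, 16}
(A ∩ B)^c = {1, 3, 4, 7, 8, 11, 14, 17}
B ∪ (A ∩ B)^c = {1, 2, 3, 4, 5, 6, 7, 8, 9, 10, 11, 12, 13, 14, 15, 16, 17}
A ∪ B = {2, 3, 4, 5, 6, 7, 9, 10, 11, 12, 13, 14, 15, 16}
A Δ (A ∪ B) = {3, 7}
(B ∪ (A ∩ B)^c) Δ (A Δ (A ∪ B)) = {1, 2, 4, 5, 6, 8, 9, 10, 11, 12, 13, 14, 15, 16, 17}
B^c = {1, 4, 8, 11, 14, 17}
C ∩ B^c = {11, 14, 17}
(C ∩ B^c) Δ C = {2, 3, 5, 7, 9, 10, 12, 16}
((C ∩ B^c) Δ C)^c = {1, 4, 6, 8, 11, 13, 14, 15, 17}
2 ∈ (B ∪ (A ∩ B)^c) Δ (A Δ (A ∪ B)) but 2 ∉ ((C ∩ B^c) Δ C)^c, so the inclusion fails.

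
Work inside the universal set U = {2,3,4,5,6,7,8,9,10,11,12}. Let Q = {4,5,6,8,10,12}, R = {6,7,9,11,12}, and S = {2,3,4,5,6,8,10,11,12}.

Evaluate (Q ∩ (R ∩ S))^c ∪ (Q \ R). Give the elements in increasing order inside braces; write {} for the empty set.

{2,3,4,5,7,8,9,10,11}

R ∩ S = {6,11,12}
Q ∩ (R ∩ S) = {6,12}
(Q ∩ (R ∩ S))^c = {2,3,4,5,7,8,9,10,11}
Q \ R = {4,5,8,10}
(Q ∩ (R ∩ S))^c ∪ (Q \ R) = {2,3,4,5,7,8,9,10,11}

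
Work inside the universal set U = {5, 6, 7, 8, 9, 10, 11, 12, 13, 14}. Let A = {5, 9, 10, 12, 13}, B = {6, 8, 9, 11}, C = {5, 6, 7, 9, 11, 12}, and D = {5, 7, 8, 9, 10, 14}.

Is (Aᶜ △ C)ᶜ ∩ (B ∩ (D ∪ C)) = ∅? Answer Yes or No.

No

Aᶜ = {6, 7, 8, 11, 14}
Aᶜ △ C = {5, 8, 9, 12, 14}
(Aᶜ △ C)ᶜ = {6, 7, 10, 11, 13}
D ∪ C = {5, 6, 7, 8, 9, 10, 11, 12, 14}
B ∩ (D ∪ C) = {6, 8, 9, 11}
6 lies in both, so they are not disjoint.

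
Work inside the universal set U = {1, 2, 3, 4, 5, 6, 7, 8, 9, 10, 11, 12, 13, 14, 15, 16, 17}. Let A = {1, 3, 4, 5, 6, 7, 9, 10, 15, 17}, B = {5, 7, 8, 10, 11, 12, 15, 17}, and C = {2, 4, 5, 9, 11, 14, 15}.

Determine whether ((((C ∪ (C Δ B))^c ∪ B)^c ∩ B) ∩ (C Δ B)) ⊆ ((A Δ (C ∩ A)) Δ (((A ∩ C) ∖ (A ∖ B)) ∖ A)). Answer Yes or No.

Yes

C Δ B = {2, 4, 7, 8, 9, 10, 12, 14, 17}
C ∪ (C Δ B) = {2, 4, 5, 7, 8, 9, 10, 11, 12, 14, 15, 17}
(C ∪ (C Δ B))^c = {1, 3, 6, 13, 16}
(C ∪ (C Δ B))^c ∪ B = {1, 3, 5, 6, 7, 8, 10, 11, 12, 13, 15, 16, 17}
((C ∪ (C Δ B))^c ∪ B)^c = {2, 4, 9, 14}
((C ∪ (C Δ B))^c ∪ B)^c ∩ B = {}
(((C ∪ (C Δ B))^c ∪ B)^c ∩ B) ∩ (C Δ B) = {}
C ∩ A = {4, 5, 9, 15}
A Δ (C ∩ A) = {1, 3, 6, 7, 10, 17}
A ∩ C = {4, 5, 9, 15}
A ∖ B = {1, 3, 4, 6, 9}
(A ∩ C) ∖ (A ∖ B) = {5, 15}
((A ∩ C) ∖ (A ∖ B)) ∖ A = {}
(A Δ (C ∩ A)) Δ (((A ∩ C) ∖ (A ∖ B)) ∖ A) = {1, 3, 6, 7, 10, 17}
Every element of {} is in {1, 3, 6, 7, 10, 17}, so (((C ∪ (C Δ B))^c ∪ B)^c ∩ B) ∩ (C Δ B) ⊆ (A Δ (C ∩ A)) Δ (((A ∩ C) ∖ (A ∖ B)) ∖ A).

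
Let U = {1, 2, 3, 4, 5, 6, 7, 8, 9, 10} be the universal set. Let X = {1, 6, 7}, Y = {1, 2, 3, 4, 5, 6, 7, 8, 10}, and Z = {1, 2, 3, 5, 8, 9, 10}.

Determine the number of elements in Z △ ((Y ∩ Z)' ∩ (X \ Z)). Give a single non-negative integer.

9

Y ∩ Z = {1, 2, 3, 5, 8, 10}
(Y ∩ Z)' = {4, 6, 7, 9}
X \ Z = {6, 7}
(Y ∩ Z)' ∩ (X \ Z) = {6, 7}
Z △ ((Y ∩ Z)' ∩ (X \ Z)) = {1, 2, 3, 5, 6, 7, 8, 9, 10}
|Z △ ((Y ∩ Z)' ∩ (X \ Z))| = 9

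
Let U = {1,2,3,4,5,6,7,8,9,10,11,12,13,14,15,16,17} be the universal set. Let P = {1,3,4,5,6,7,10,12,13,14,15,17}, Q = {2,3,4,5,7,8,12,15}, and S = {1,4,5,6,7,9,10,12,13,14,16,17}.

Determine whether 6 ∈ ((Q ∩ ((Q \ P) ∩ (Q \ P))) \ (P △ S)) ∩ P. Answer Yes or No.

6 ∉ Q and 6 ∈ P, so 6 ∉ Q \ P
6 ∉ Q and 6 ∈ P, so 6 ∉ Q \ P
6 ∉ (Q \ P) and 6 ∉ (Q \ P), so 6 ∉ (Q \ P) ∩ (Q \ P)
6 ∉ Q and 6 ∉ ((Q \ P) ∩ (Q \ P)), so 6 ∉ Q ∩ ((Q \ P) ∩ (Q \ P))
6 ∈ P and 6 ∈ S, so 6 ∉ P △ S
6 ∉ (Q ∩ ((Q \ P) ∩ (Q \ P))) and 6 ∉ (P △ S), so 6 ∉ (Q ∩ ((Q \ P) ∩ (Q \ P))) \ (P △ S)
6 ∉ ((Q ∩ ((Q \ P) ∩ (Q \ P))) \ (P △ S)) and 6 ∈ P, so 6 ∉ ((Q ∩ ((Q \ P) ∩ (Q \ P))) \ (P △ S)) ∩ P

No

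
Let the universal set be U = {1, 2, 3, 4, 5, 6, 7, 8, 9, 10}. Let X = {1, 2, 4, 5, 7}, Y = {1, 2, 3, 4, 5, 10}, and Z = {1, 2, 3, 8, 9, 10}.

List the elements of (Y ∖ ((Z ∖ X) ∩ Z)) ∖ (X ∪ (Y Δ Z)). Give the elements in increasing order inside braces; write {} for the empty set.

{}

Z ∖ X = {3, 8, 9, 10}
(Z ∖ X) ∩ Z = {3, 8, 9, 10}
Y ∖ ((Z ∖ X) ∩ Z) = {1, 2, 4, 5}
Y Δ Z = {4, 5, 8, 9}
X ∪ (Y Δ Z) = {1, 2, 4, 5, 7, 8, 9}
(Y ∖ ((Z ∖ X) ∩ Z)) ∖ (X ∪ (Y Δ Z)) = {}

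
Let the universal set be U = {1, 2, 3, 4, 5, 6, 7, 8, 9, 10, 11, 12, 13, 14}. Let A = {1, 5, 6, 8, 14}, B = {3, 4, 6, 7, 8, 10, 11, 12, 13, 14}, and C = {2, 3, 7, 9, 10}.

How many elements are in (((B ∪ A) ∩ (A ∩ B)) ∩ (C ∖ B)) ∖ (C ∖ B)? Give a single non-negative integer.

0

B ∪ A = {1, 3, 4, 5, 6, 7, 8, 10, 11, 12, 13, 14}
A ∩ B = {6, 8, 14}
(B ∪ A) ∩ (A ∩ B) = {6, 8, 14}
C ∖ B = {2, 9}
((B ∪ A) ∩ (A ∩ B)) ∩ (C ∖ B) = {}
(((B ∪ A) ∩ (A ∩ B)) ∩ (C ∖ B)) ∖ (C ∖ B) = {}
|(((B ∪ A) ∩ (A ∩ B)) ∩ (C ∖ B)) ∖ (C ∖ B)| = 0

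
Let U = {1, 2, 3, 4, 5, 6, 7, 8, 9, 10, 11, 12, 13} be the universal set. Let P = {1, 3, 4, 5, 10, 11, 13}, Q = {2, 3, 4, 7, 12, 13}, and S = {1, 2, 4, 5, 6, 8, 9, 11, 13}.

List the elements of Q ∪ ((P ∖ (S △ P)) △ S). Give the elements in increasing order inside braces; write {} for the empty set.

{2, 3, 4, 6, 7, 8, 9, 12, 13}

S △ P = {2, 3, 6, 8, 9, 10}
P ∖ (S △ P) = {1, 4, 5, 11, 13}
(P ∖ (S △ P)) △ S = {2, 6, 8, 9}
Q ∪ ((P ∖ (S △ P)) △ S) = {2, 3, 4, 6, 7, 8, 9, 12, 13}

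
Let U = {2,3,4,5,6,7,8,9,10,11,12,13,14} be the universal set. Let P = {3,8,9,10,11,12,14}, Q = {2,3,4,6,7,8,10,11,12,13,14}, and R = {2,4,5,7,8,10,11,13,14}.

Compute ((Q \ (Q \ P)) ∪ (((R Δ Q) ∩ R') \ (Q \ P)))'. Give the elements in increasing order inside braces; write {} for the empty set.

{2,4,5,6,7,9,13}

Q \ P = {2,4,6,7,13}
Q \ (Q \ P) = {3,8,10,11,12,14}
R Δ Q = {3,5,6,12}
R' = {3,6,9,12}
(R Δ Q) ∩ R' = {3,6,12}
((R Δ Q) ∩ R') \ (Q \ P) = {3,12}
(Q \ (Q \ P)) ∪ (((R Δ Q) ∩ R') \ (Q \ P)) = {3,8,10,11,12,14}
((Q \ (Q \ P)) ∪ (((R Δ Q) ∩ R') \ (Q \ P)))' = {2,4,5,6,7,9,13}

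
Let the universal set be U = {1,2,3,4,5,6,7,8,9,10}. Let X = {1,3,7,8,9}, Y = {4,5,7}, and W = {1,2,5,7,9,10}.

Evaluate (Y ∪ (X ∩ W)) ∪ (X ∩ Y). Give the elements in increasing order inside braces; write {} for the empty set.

X ∩ W = {1,7,9}
Y ∪ (X ∩ W) = {1,4,5,7,9}
X ∩ Y = {7}
(Y ∪ (X ∩ W)) ∪ (X ∩ Y) = {1,4,5,7,9}

{1,4,5,7,9}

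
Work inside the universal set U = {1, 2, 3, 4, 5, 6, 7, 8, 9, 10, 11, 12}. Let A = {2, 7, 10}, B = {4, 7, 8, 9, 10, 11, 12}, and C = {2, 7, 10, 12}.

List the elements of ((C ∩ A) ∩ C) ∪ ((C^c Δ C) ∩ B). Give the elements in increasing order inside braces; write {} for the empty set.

{2, 4, 7, 8, 9, 10, 11, 12}

C ∩ A = {2, 7, 10}
(C ∩ A) ∩ C = {2, 7, 10}
C^c = {1, 3, 4, 5, 6, 8, 9, 11}
C^c Δ C = {1, 2, 3, 4, 5, 6, 7, 8, 9, 10, 11, 12}
(C^c Δ C) ∩ B = {4, 7, 8, 9, 10, 11, 12}
((C ∩ A) ∩ C) ∪ ((C^c Δ C) ∩ B) = {2, 4, 7, 8, 9, 10, 11, 12}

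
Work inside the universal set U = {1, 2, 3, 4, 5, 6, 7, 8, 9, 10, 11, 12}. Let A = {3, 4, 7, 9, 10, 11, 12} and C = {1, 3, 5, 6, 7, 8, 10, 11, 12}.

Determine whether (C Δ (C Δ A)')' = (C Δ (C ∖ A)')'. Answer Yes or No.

C Δ A = {1, 4, 5, 6, 8, 9}
(C Δ A)' = {2, 3, 7, 10, 11, 12}
C Δ (C Δ A)' = {1, 2, 5, 6, 8}
(C Δ (C Δ A)')' = {3, 4, 7, 9, 10, 11, 12}
C ∖ A = {1, 5, 6, 8}
(C ∖ A)' = {2, 3, 4, 7, 9, 10, 11, 12}
C Δ (C ∖ A)' = {1, 2, 4, 5, 6, 8, 9}
(C Δ (C ∖ A)')' = {3, 7, 10, 11, 12}
4 ∈ (C Δ (C Δ A)')' but 4 ∉ (C Δ (C ∖ A)')', so they differ.

No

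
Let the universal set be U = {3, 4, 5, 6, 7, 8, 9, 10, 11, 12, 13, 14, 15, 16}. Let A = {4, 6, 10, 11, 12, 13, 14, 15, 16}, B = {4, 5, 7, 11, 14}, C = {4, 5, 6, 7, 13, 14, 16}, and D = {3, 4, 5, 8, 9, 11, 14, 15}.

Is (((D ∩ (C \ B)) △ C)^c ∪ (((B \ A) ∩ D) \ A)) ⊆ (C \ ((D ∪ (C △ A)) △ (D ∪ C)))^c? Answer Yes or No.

No

C \ B = {6, 13, 16}
D ∩ (C \ B) = {}
(D ∩ (C \ B)) △ C = {4, 5, 6, 7, 13, 14, 16}
((D ∩ (C \ B)) △ C)^c = {3, 8, 9, 10, 11, 12, 15}
B \ A = {5, 7}
(B \ A) ∩ D = {5}
((B \ A) ∩ D) \ A = {5}
((D ∩ (C \ B)) △ C)^c ∪ (((B \ A) ∩ D) \ A) = {3, 5, 8, 9, 10, 11, 12, 15}
C △ A = {5, 7, 10, 11, 12, 15}
D ∪ (C △ A) = {3, 4, 5, 7, 8, 9, 10, 11, 12, 14, 15}
D ∪ C = {3, 4, 5, 6, 7, 8, 9, 11, 13, 14, 15, 16}
(D ∪ (C △ A)) △ (D ∪ C) = {6, 10, 12, 13, 16}
C \ ((D ∪ (C △ A)) △ (D ∪ C)) = {4, 5, 7, 14}
(C \ ((D ∪ (C △ A)) △ (D ∪ C)))^c = {3, 6, 8, 9, 10, 11, 12, 13, 15, 16}
5 ∈ ((D ∩ (C \ B)) △ C)^c ∪ (((B \ A) ∩ D) \ A) but 5 ∉ (C \ ((D ∪ (C △ A)) △ (D ∪ C)))^c, so the inclusion fails.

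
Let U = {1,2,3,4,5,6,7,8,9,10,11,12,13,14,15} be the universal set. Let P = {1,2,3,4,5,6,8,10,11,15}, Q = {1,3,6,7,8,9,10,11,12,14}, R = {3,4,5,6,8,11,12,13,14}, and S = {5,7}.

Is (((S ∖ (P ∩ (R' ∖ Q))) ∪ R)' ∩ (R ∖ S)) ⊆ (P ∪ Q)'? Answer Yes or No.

Yes

R' = {1,2,7,9,10,15}
R' ∖ Q = {2,15}
P ∩ (R' ∖ Q) = {2,15}
S ∖ (P ∩ (R' ∖ Q)) = {5,7}
(S ∖ (P ∩ (R' ∖ Q))) ∪ R = {3,4,5,6,7,8,11,12,13,14}
((S ∖ (P ∩ (R' ∖ Q))) ∪ R)' = {1,2,9,10,15}
R ∖ S = {3,4,6,8,11,12,13,14}
((S ∖ (P ∩ (R' ∖ Q))) ∪ R)' ∩ (R ∖ S) = {}
P ∪ Q = {1,2,3,4,5,6,7,8,9,10,11,12,14,15}
(P ∪ Q)' = {13}
Every element of {} is in {13}, so ((S ∖ (P ∩ (R' ∖ Q))) ∪ R)' ∩ (R ∖ S) ⊆ (P ∪ Q)'.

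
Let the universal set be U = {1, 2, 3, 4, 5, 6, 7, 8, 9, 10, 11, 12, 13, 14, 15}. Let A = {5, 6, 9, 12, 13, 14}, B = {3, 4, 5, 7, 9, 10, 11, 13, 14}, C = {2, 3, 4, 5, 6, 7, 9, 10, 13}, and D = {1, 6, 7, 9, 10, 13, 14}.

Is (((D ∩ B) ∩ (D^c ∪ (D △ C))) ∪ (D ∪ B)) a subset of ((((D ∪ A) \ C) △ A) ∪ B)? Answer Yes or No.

D ∩ B = {7, 9, 10, 13, 14}
D^c = {2, 3, 4, 5, 8, 11, 12, 15}
D △ C = {1, 2, 3, 4, 5, 14}
D^c ∪ (D △ C) = {1, 2, 3, 4, 5, 8, 11, 12, 14, 15}
(D ∩ B) ∩ (D^c ∪ (D △ C)) = {14}
D ∪ B = {1, 3, 4, 5, 6, 7, 9, 10, 11, 13, 14}
((D ∩ B) ∩ (D^c ∪ (D △ C))) ∪ (D ∪ B) = {1, 3, 4, 5, 6, 7, 9, 10, 11, 13, 14}
D ∪ A = {1, 5, 6, 7, 9, 10, 12, 13, 14}
(D ∪ A) \ C = {1, 12, 14}
((D ∪ A) \ C) △ A = {1, 5, 6, 9, 13}
(((D ∪ A) \ C) △ A) ∪ B = {1, 3, 4, 5, 6, 7, 9, 10, 11, 13, 14}
Every element of {1, 3, 4, 5, 6, 7, 9, 10, 11, 13, 14} is in {1, 3, 4, 5, 6, 7, 9, 10, 11, 13, 14}, so ((D ∩ B) ∩ (D^c ∪ (D △ C))) ∪ (D ∪ B) ⊆ (((D ∪ A) \ C) △ A) ∪ B.

Yes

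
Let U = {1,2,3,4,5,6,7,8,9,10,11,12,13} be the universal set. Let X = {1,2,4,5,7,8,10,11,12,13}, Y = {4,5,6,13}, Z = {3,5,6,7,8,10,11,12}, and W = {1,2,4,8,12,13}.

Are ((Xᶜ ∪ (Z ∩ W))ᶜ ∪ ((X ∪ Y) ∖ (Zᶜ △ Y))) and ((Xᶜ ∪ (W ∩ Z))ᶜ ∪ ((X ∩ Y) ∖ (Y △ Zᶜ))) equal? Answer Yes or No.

Xᶜ = {3,6,9}
Z ∩ W = {8,12}
Xᶜ ∪ (Z ∩ W) = {3,6,8,9,12}
(Xᶜ ∪ (Z ∩ W))ᶜ = {1,2,4,5,7,10,11,13}
X ∪ Y = {1,2,4,5,6,7,8,10,11,12,13}
Zᶜ = {1,2,4,9,13}
Zᶜ △ Y = {1,2,5,6,9}
(X ∪ Y) ∖ (Zᶜ △ Y) = {4,7,8,10,11,12,13}
(Xᶜ ∪ (Z ∩ W))ᶜ ∪ ((X ∪ Y) ∖ (Zᶜ △ Y)) = {1,2,4,5,7,8,10,11,12,13}
W ∩ Z = {8,12}
Xᶜ ∪ (W ∩ Z) = {3,6,8,9,12}
(Xᶜ ∪ (W ∩ Z))ᶜ = {1,2,4,5,7,10,11,13}
X ∩ Y = {4,5,13}
Y △ Zᶜ = {1,2,5,6,9}
(X ∩ Y) ∖ (Y △ Zᶜ) = {4,13}
(Xᶜ ∪ (W ∩ Z))ᶜ ∪ ((X ∩ Y) ∖ (Y △ Zᶜ)) = {1,2,4,5,7,10,11,13}
8 ∈ (Xᶜ ∪ (Z ∩ W))ᶜ ∪ ((X ∪ Y) ∖ (Zᶜ △ Y)) but 8 ∉ (Xᶜ ∪ (W ∩ Z))ᶜ ∪ ((X ∩ Y) ∖ (Y △ Zᶜ)), so they differ.

No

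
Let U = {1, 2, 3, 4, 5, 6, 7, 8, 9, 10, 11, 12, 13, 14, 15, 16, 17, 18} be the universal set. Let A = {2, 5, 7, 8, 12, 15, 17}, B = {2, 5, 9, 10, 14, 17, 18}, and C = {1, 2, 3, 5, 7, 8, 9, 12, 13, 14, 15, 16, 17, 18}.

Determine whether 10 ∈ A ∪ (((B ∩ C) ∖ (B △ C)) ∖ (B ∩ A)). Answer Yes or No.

10 ∈ B and 10 ∉ C, so 10 ∉ B ∩ C
10 ∈ B and 10 ∉ C, so 10 ∈ B △ C
10 ∉ (B ∩ C) and 10 ∈ (B △ C), so 10 ∉ (B ∩ C) ∖ (B △ C)
10 ∈ B and 10 ∉ A, so 10 ∉ B ∩ A
10 ∉ ((B ∩ C) ∖ (B △ C)) and 10 ∉ (B ∩ A), so 10 ∉ ((B ∩ C) ∖ (B △ C)) ∖ (B ∩ A)
10 ∉ A and 10 ∉ (((B ∩ C) ∖ (B △ C)) ∖ (B ∩ A)), so 10 ∉ A ∪ (((B ∩ C) ∖ (B △ C)) ∖ (B ∩ A))

No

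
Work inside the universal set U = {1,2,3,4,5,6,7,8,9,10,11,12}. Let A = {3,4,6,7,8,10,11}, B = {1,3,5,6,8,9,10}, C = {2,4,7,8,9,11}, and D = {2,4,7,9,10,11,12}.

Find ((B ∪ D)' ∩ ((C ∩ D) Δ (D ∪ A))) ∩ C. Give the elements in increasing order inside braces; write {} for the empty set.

B ∪ D = {1,2,3,4,5,6,7,8,9,10,11,12}
(B ∪ D)' = {}
C ∩ D = {2,4,7,9,11}
D ∪ A = {2,3,4,6,7,8,9,10,11,12}
(C ∩ D) Δ (D ∪ A) = {3,6,8,10,12}
(B ∪ D)' ∩ ((C ∩ D) Δ (D ∪ A)) = {}
((B ∪ D)' ∩ ((C ∩ D) Δ (D ∪ A))) ∩ C = {}

{}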